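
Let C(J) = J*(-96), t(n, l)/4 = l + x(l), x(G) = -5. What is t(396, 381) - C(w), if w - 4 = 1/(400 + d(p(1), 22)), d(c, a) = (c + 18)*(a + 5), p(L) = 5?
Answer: 1927744/1021 ≈ 1888.1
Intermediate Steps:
d(c, a) = (5 + a)*(18 + c) (d(c, a) = (18 + c)*(5 + a) = (5 + a)*(18 + c))
t(n, l) = -20 + 4*l (t(n, l) = 4*(l - 5) = 4*(-5 + l) = -20 + 4*l)
w = 4085/1021 (w = 4 + 1/(400 + (90 + 5*5 + 18*22 + 22*5)) = 4 + 1/(400 + (90 + 25 + 396 + 110)) = 4 + 1/(400 + 621) = 4 + 1/1021 = 4085/1021 ≈ 4.0010)
C(J) = -96*J
t(396, 381) - C(w) = (-20 + 4*381) - (-96)*4085/1021 = (-20 + 1524) - 1*(-392160/1021) = 1504 + 392160/1021 = 1927744/1021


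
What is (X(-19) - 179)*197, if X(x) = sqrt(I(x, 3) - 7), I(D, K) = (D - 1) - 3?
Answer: -35263 + 197*I*sqrt(30) ≈ -35263.0 + 1079.0*I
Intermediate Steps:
I(D, K) = -4 + D (I(D, K) = (-1 + D) - 3 = -4 + D)
X(x) = sqrt(-11 + x) (X(x) = sqrt((-4 + x) - 7) = sqrt(-11 + x))
(X(-19) - 179)*197 = (sqrt(-11 - 19) - 179)*197 = (sqrt(-30) - 179)*197 = (I*sqrt(30) - 179)*197 = (-179 + I*sqrt(30))*197 = -35263 + 197*I*sqrt(30)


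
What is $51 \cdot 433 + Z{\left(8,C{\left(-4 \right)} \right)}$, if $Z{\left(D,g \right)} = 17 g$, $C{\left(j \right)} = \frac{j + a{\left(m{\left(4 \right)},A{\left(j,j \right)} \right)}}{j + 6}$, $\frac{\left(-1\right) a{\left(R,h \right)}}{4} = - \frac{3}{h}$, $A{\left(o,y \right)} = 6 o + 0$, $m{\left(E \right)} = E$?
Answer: $\frac{88179}{4} \approx 22045.0$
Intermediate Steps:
$A{\left(o,y \right)} = 6 o$
$a{\left(R,h \right)} = \frac{12}{h}$ ($a{\left(R,h \right)} = - 4 \left(- \frac{3}{h}\right) = \frac{12}{h}$)
$C{\left(j \right)} = \frac{j + \frac{2}{j}}{6 + j}$ ($C{\left(j \right)} = \frac{j + \frac{12}{6 j}}{j + 6} = \frac{j + 12 \frac{1}{6 j}}{6 + j} = \frac{j + \frac{2}{j}}{6 + j}$)
$51 \cdot 433 + Z{\left(8,C{\left(-4 \right)} \right)} = 51 \cdot 433 + 17 \frac{2 + \left(-4\right)^{2}}{\left(-4\right) \left(6 - 4\right)} = 22083 + 17 \left(- \frac{2 + 16}{4 \cdot 2}\right) = 22083 + 17 \left(\left(- \frac{1}{4}\right) \frac{1}{2} \cdot 18\right) = 22083 + 17 \left(- \frac{9}{4}\right) = 22083 - \frac{153}{4} = \frac{88179}{4}$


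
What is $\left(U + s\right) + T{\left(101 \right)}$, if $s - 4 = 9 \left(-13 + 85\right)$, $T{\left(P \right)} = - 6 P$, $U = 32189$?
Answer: $32235$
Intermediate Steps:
$s = 652$ ($s = 4 + 9 \left(-13 + 85\right) = 4 + 9 \cdot 72 = 4 + 648 = 652$)
$\left(U + s\right) + T{\left(101 \right)} = \left(32189 + 652\right) - 606 = 32841 - 606 = 32235$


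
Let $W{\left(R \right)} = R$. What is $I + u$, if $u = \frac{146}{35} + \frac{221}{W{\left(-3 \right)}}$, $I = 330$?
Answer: $\frac{27353}{105} \approx 260.5$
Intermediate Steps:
$u = - \frac{7297}{105}$ ($u = \frac{146}{35} + \frac{221}{-3} = 146 \cdot \frac{1}{35} + 221 \left(- \frac{1}{3}\right) = \frac{146}{35} - \frac{221}{3} = - \frac{7297}{105} \approx -69.495$)
$I + u = 330 - \frac{7297}{105} = \frac{27353}{105}$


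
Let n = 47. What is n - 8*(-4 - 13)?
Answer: 183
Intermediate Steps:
n - 8*(-4 - 13) = 47 - 8*(-4 - 13) = 47 - 8*(-17) = 47 + 136 = 183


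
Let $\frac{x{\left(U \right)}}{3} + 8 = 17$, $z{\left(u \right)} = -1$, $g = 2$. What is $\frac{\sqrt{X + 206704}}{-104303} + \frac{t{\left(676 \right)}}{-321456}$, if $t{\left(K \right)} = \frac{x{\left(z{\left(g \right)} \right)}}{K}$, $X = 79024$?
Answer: $- \frac{9}{72434752} - \frac{4 \sqrt{17858}}{104303} \approx -0.005125$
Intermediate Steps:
$x{\left(U \right)} = 27$ ($x{\left(U \right)} = -24 + 3 \cdot 17 = -24 + 51 = 27$)
$t{\left(K \right)} = \frac{27}{K}$
$\frac{\sqrt{X + 206704}}{-104303} + \frac{t{\left(676 \right)}}{-321456} = \frac{\sqrt{79024 + 206704}}{-104303} + \frac{27 \cdot \frac{1}{676}}{-321456} = \sqrt{285728} \left(- \frac{1}{104303}\right) + 27 \cdot \frac{1}{676} \left(- \frac{1}{321456}\right) = 4 \sqrt{17858} \left(- \frac{1}{104303}\right) + \frac{27}{676} \left(- \frac{1}{321456}\right) = - \frac{4 \sqrt{17858}}{104303} - \frac{9}{72434752} = - \frac{9}{72434752} - \frac{4 \sqrt{17858}}{104303}$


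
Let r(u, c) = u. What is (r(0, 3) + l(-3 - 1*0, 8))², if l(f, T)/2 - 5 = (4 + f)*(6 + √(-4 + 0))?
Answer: 468 + 176*I ≈ 468.0 + 176.0*I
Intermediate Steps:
l(f, T) = 10 + 2*(4 + f)*(6 + 2*I) (l(f, T) = 10 + 2*((4 + f)*(6 + √(-4 + 0))) = 10 + 2*((4 + f)*(6 + √(-4))) = 10 + 2*((4 + f)*(6 + 2*I)) = 10 + 2*(4 + f)*(6 + 2*I))
(r(0, 3) + l(-3 - 1*0, 8))² = (0 + (58 + 16*I + 4*(-3 - 1*0)*(3 + I)))² = (0 + (58 + 16*I + 4*(-3 + 0)*(3 + I)))² = (0 + (58 + 16*I + 4*(-3)*(3 + I)))² = (0 + (58 + 16*I + (-36 - 12*I)))² = (0 + (22 + 4*I))² = (22 + 4*I)²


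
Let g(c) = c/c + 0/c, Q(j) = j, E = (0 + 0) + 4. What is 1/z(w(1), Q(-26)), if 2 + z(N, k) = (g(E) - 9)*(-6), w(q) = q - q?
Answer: 1/46 ≈ 0.021739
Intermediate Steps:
E = 4 (E = 0 + 4 = 4)
g(c) = 1 (g(c) = 1 + 0 = 1)
w(q) = 0
z(N, k) = 46 (z(N, k) = -2 + (1 - 9)*(-6) = -2 - 8*(-6) = -2 + 48 = 46)
1/z(w(1), Q(-26)) = 1/46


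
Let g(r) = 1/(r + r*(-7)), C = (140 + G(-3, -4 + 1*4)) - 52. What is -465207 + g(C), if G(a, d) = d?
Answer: -245629297/528 ≈ -4.6521e+5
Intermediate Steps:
C = 88 (C = (140 + (-4 + 1*4)) - 52 = (140 + (-4 + 4)) - 52 = (140 + 0) - 52 = 140 - 52 = 88)
g(r) = -1/(6*r) (g(r) = 1/(r - 7*r) = 1/(-6*r) = -1/(6*r))
-465207 + g(C) = -465207 - 1/6/88 = -465207 - 1/6*1/88 = -465207 - 1/528 = -245629297/528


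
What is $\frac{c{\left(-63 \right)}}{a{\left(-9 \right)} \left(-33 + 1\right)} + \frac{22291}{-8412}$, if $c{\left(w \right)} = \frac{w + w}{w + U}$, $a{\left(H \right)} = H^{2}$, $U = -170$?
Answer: $- \frac{62330543}{23519952} \approx -2.6501$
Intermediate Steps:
$c{\left(w \right)} = \frac{2 w}{-170 + w}$ ($c{\left(w \right)} = \frac{w + w}{w - 170} = \frac{2 w}{-170 + w}$)
$\frac{c{\left(-63 \right)}}{a{\left(-9 \right)} \left(-33 + 1\right)} + \frac{22291}{-8412} = \frac{2 \left(-63\right) \frac{1}{-170 - 63}}{\left(-9\right)^{2} \left(-33 + 1\right)} + \frac{22291}{-8412} = \frac{2 \left(-63\right) \frac{1}{-233}}{81 \left(-32\right)} + 22291 \left(- \frac{1}{8412}\right) = \frac{2 \left(-63\right) \left(- \frac{1}{233}\right)}{-2592} - \frac{22291}{8412} = \frac{126}{233} \left(- \frac{1}{2592}\right) - \frac{22291}{8412} = - \frac{7}{33552} - \frac{22291}{8412} = - \frac{62330543}{23519952}$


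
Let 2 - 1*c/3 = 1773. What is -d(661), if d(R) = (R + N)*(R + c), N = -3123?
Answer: -11453224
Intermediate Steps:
c = -5313 (c = 6 - 3*1773 = 6 - 5319 = -5313)
d(R) = (-5313 + R)*(-3123 + R) (d(R) = (R - 3123)*(R - 5313) = (-3123 + R)*(-5313 + R) = (-5313 + R)*(-3123 + R))
-d(661) = -(16592499 + 661² - 8436*661) = -(16592499 + 436921 - 5576196) = -1*11453224 = -11453224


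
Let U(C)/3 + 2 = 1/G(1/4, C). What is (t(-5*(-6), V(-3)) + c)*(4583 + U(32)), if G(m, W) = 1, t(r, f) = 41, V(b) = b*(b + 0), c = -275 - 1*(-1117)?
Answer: 4044140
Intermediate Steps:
c = 842 (c = -275 + 1117 = 842)
V(b) = b² (V(b) = b*b = b²)
U(C) = -3 (U(C) = -6 + 3/1 = -6 + 3*1 = -6 + 3 = -3)
(t(-5*(-6), V(-3)) + c)*(4583 + U(32)) = (41 + 842)*(4583 - 3) = 883*4580 = 4044140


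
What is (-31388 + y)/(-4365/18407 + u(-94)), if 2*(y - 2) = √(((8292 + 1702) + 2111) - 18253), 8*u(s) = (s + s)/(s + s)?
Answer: 4621776816/16513 - 147256*I*√1537/16513 ≈ 2.7989e+5 - 349.61*I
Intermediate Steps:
u(s) = ⅛ (u(s) = ((s + s)/(s + s))/8 = ((2*s)/((2*s)))/8 = ((2*s)*(1/(2*s)))/8 = (⅛)*1 = ⅛)
y = 2 + I*√1537 (y = 2 + √(((8292 + 1702) + 2111) - 18253)/2 = 2 + √((9994 + 2111) - 18253)/2 = 2 + √(12105 - 18253)/2 = 2 + √(-6148)/2 = 2 + (2*I*√1537)/2 = 2 + I*√1537 ≈ 2.0 + 39.205*I)
(-31388 + y)/(-4365/18407 + u(-94)) = (-31388 + (2 + I*√1537))/(-4365/18407 + ⅛) = (-31386 + I*√1537)/(-4365*1/18407 + ⅛) = (-31386 + I*√1537)/(-4365/18407 + ⅛) = (-31386 + I*√1537)/(-16513/147256) = (-31386 + I*√1537)*(-147256/16513) = 4621776816/16513 - 147256*I*√1537/16513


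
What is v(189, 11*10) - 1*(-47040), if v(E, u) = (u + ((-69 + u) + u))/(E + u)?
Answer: 14065221/299 ≈ 47041.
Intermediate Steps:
v(E, u) = (-69 + 3*u)/(E + u) (v(E, u) = (u + (-69 + 2*u))/(E + u) = (-69 + 3*u)/(E + u))
v(189, 11*10) - 1*(-47040) = 3*(-23 + 11*10)/(189 + 11*10) - 1*(-47040) = 3*(-23 + 110)/(189 + 110) + 47040 = 3*87/299 + 47040 = 3*(1/299)*87 + 47040 = 261/299 + 47040 = 14065221/299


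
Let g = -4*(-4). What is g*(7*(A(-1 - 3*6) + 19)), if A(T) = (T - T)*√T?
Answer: 2128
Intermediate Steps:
A(T) = 0 (A(T) = 0*√T = 0)
g = 16
g*(7*(A(-1 - 3*6) + 19)) = 16*(7*(0 + 19)) = 16*(7*19) = 16*133 = 2128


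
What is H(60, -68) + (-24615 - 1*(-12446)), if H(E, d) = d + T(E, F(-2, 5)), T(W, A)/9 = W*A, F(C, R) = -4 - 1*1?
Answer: -14937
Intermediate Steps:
F(C, R) = -5 (F(C, R) = -4 - 1 = -5)
T(W, A) = 9*A*W (T(W, A) = 9*(W*A) = 9*(A*W) = 9*A*W)
H(E, d) = d - 45*E (H(E, d) = d + 9*(-5)*E = d - 45*E)
H(60, -68) + (-24615 - 1*(-12446)) = (-68 - 45*60) + (-24615 - 1*(-12446)) = (-68 - 2700) + (-24615 + 12446) = -2768 - 12169 = -14937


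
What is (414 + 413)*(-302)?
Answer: -249754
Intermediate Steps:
(414 + 413)*(-302) = 827*(-302) = -249754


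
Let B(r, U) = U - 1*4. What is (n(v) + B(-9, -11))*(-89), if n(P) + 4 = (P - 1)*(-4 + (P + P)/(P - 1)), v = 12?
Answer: 3471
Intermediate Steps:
B(r, U) = -4 + U (B(r, U) = U - 4 = -4 + U)
n(P) = -4 + (-1 + P)*(-4 + 2*P/(-1 + P)) (n(P) = -4 + (P - 1)*(-4 + (P + P)/(P - 1)) = -4 + (-1 + P)*(-4 + (2*P)/(-1 + P)) = -4 + (-1 + P)*(-4 + 2*P/(-1 + P)))
(n(v) + B(-9, -11))*(-89) = (-2*12 + (-4 - 11))*(-89) = (-24 - 15)*(-89) = -39*(-89) = 3471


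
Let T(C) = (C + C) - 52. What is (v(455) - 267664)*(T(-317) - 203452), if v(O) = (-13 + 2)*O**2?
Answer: 519518757582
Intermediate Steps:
v(O) = -11*O**2
T(C) = -52 + 2*C (T(C) = 2*C - 52 = -52 + 2*C)
(v(455) - 267664)*(T(-317) - 203452) = (-11*455**2 - 267664)*((-52 + 2*(-317)) - 203452) = (-11*207025 - 267664)*((-52 - 634) - 203452) = (-2277275 - 267664)*(-686 - 203452) = -2544939*(-204138) = 519518757582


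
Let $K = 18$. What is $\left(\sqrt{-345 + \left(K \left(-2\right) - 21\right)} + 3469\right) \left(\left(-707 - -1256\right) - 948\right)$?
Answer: $-1384131 - 399 i \sqrt{402} \approx -1.3841 \cdot 10^{6} - 7999.9 i$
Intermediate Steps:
$\left(\sqrt{-345 + \left(K \left(-2\right) - 21\right)} + 3469\right) \left(\left(-707 - -1256\right) - 948\right) = \left(\sqrt{-345 + \left(18 \left(-2\right) - 21\right)} + 3469\right) \left(\left(-707 - -1256\right) - 948\right) = \left(\sqrt{-345 - 57} + 3469\right) \left(\left(-707 + 1256\right) - 948\right) = \left(\sqrt{-345 - 57} + 3469\right) \left(549 - 948\right) = \left(\sqrt{-402} + 3469\right) \left(-399\right) = \left(i \sqrt{402} + 3469\right) \left(-399\right) = \left(3469 + i \sqrt{402}\right) \left(-399\right) = -1384131 - 399 i \sqrt{402}$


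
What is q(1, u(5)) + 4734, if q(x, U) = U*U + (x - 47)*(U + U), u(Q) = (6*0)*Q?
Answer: 4734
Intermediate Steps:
u(Q) = 0 (u(Q) = 0*Q = 0)
q(x, U) = U**2 + 2*U*(-47 + x) (q(x, U) = U**2 + (-47 + x)*(2*U) = U**2 + 2*U*(-47 + x))
q(1, u(5)) + 4734 = 0*(-94 + 0 + 2*1) + 4734 = 0*(-94 + 0 + 2) + 4734 = 0*(-92) + 4734 = 0 + 4734 = 4734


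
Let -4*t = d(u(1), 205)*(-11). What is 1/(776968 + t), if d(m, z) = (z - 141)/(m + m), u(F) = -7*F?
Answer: 7/5438688 ≈ 1.2871e-6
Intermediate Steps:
d(m, z) = (-141 + z)/(2*m) (d(m, z) = (-141 + z)/((2*m)) = (-141 + z)*(1/(2*m)) = (-141 + z)/(2*m))
t = -88/7 (t = -(-141 + 205)/(2*((-7*1)))*(-11)/4 = -(½)*64/(-7)*(-11)/4 = -(½)*(-⅐)*64*(-11)/4 = -(-8)*(-11)/7 = -¼*352/7 = -88/7 ≈ -12.571)
1/(776968 + t) = 1/(776968 - 88/7) = 1/(5438688/7) = 7/5438688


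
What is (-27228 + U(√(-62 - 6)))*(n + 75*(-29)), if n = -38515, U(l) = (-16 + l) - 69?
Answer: 1111365970 - 81380*I*√17 ≈ 1.1114e+9 - 3.3554e+5*I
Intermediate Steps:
U(l) = -85 + l
(-27228 + U(√(-62 - 6)))*(n + 75*(-29)) = (-27228 + (-85 + √(-62 - 6)))*(-38515 + 75*(-29)) = (-27228 + (-85 + √(-68)))*(-38515 - 2175) = (-27228 + (-85 + 2*I*√17))*(-40690) = (-27313 + 2*I*√17)*(-40690) = 1111365970 - 81380*I*√17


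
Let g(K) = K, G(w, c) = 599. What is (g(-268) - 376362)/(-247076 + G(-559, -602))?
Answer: 376630/246477 ≈ 1.5281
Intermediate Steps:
(g(-268) - 376362)/(-247076 + G(-559, -602)) = (-268 - 376362)/(-247076 + 599) = -376630/(-246477) = -376630*(-1/246477) = 376630/246477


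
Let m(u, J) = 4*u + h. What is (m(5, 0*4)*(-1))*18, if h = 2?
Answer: -396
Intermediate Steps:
m(u, J) = 2 + 4*u (m(u, J) = 4*u + 2 = 2 + 4*u)
(m(5, 0*4)*(-1))*18 = ((2 + 4*5)*(-1))*18 = ((2 + 20)*(-1))*18 = (22*(-1))*18 = -22*18 = -396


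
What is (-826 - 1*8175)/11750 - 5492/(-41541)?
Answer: -309379541/488106750 ≈ -0.63384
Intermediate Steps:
(-826 - 1*8175)/11750 - 5492/(-41541) = (-826 - 8175)*(1/11750) - 5492*(-1/41541) = -9001*1/11750 + 5492/41541 = -9001/11750 + 5492/41541 = -309379541/488106750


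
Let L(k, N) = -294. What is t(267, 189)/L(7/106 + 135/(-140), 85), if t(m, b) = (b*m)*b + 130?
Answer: -9537637/294 ≈ -32441.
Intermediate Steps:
t(m, b) = 130 + m*b² (t(m, b) = m*b² + 130 = 130 + m*b²)
t(267, 189)/L(7/106 + 135/(-140), 85) = (130 + 267*189²)/(-294) = (130 + 267*35721)*(-1/294) = (130 + 9537507)*(-1/294) = 9537637*(-1/294) = -9537637/294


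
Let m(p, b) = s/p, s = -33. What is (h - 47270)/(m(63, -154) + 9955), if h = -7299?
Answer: -1145949/209044 ≈ -5.4819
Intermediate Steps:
m(p, b) = -33/p
(h - 47270)/(m(63, -154) + 9955) = (-7299 - 47270)/(-33/63 + 9955) = -54569/(-33*1/63 + 9955) = -54569/(-11/21 + 9955) = -54569/209044/21 = -54569*21/209044 = -1145949/209044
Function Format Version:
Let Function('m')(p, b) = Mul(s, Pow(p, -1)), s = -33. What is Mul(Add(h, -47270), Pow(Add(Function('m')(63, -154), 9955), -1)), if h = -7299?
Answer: Rational(-1145949, 209044) ≈ -5.4819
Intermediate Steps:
Function('m')(p, b) = Mul(-33, Pow(p, -1))
Mul(Add(h, -47270), Pow(Add(Function('m')(63, -154), 9955), -1)) = Mul(Add(-7299, -47270), Pow(Add(Mul(-33, Pow(63, -1)), 9955), -1)) = Mul(-54569, Pow(Add(Mul(-33, Rational(1, 63)), 9955), -1)) = Mul(-54569, Pow(Add(Rational(-11, 21), 9955), -1)) = Mul(-54569, Pow(Rational(209044, 21), -1)) = Mul(-54569, Rational(21, 209044)) = Rational(-1145949, 209044)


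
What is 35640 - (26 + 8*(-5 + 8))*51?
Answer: 33090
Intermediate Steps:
35640 - (26 + 8*(-5 + 8))*51 = 35640 - (26 + 8*3)*51 = 35640 - (26 + 24)*51 = 35640 - 50*51 = 35640 - 1*2550 = 35640 - 2550 = 33090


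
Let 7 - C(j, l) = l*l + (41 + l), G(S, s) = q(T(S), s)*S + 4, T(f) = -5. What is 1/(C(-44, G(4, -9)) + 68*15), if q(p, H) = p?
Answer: 1/746 ≈ 0.0013405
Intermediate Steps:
G(S, s) = 4 - 5*S (G(S, s) = -5*S + 4 = 4 - 5*S)
C(j, l) = -34 - l - l² (C(j, l) = 7 - (l*l + (41 + l)) = 7 - (l² + (41 + l)) = 7 - (41 + l + l²) = 7 + (-41 - l - l²) = -34 - l - l²)
1/(C(-44, G(4, -9)) + 68*15) = 1/((-34 - (4 - 5*4) - (4 - 5*4)²) + 68*15) = 1/((-34 - (4 - 20) - (4 - 20)²) + 1020) = 1/((-34 - 1*(-16) - 1*(-16)²) + 1020) = 1/((-34 + 16 - 1*256) + 1020) = 1/((-34 + 16 - 256) + 1020) = 1/(-274 + 1020) = 1/746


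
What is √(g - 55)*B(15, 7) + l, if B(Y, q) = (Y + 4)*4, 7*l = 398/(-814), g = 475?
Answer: -199/2849 + 152*√105 ≈ 1557.5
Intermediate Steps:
l = -199/2849 (l = (398/(-814))/7 = (398*(-1/814))/7 = (⅐)*(-199/407) = -199/2849 ≈ -0.069849)
B(Y, q) = 16 + 4*Y (B(Y, q) = (4 + Y)*4 = 16 + 4*Y)
√(g - 55)*B(15, 7) + l = √(475 - 55)*(16 + 4*15) - 199/2849 = √420*(16 + 60) - 199/2849 = (2*√105)*76 - 199/2849 = 152*√105 - 199/2849 = -199/2849 + 152*√105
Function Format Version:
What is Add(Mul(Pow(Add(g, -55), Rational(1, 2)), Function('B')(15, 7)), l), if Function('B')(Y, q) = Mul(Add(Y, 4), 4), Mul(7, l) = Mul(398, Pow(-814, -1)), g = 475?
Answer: Add(Rational(-199, 2849), Mul(152, Pow(105, Rational(1, 2)))) ≈ 1557.5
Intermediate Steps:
l = Rational(-199, 2849) (l = Mul(Rational(1, 7), Mul(398, Pow(-814, -1))) = Mul(Rational(1, 7), Mul(398, Rational(-1, 814))) = Mul(Rational(1, 7), Rational(-199, 407)) = Rational(-199, 2849) ≈ -0.069849)
Function('B')(Y, q) = Add(16, Mul(4, Y)) (Function('B')(Y, q) = Mul(Add(4, Y), 4) = Add(16, Mul(4, Y)))
Add(Mul(Pow(Add(g, -55), Rational(1, 2)), Function('B')(15, 7)), l) = Add(Mul(Pow(Add(475, -55), Rational(1, 2)), Add(16, Mul(4, 15))), Rational(-199, 2849)) = Add(Mul(Pow(420, Rational(1, 2)), Add(16, 60)), Rational(-199, 2849)) = Add(Mul(Mul(2, Pow(105, Rational(1, 2))), 76), Rational(-199, 2849)) = Add(Mul(152, Pow(105, Rational(1, 2))), Rational(-199, 2849)) = Add(Rational(-199, 2849), Mul(152, Pow(105, Rational(1, 2))))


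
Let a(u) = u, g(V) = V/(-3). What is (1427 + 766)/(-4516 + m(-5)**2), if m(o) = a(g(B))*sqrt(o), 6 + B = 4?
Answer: -1161/2392 ≈ -0.48537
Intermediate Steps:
B = -2 (B = -6 + 4 = -2)
g(V) = -V/3 (g(V) = V*(-1/3) = -V/3)
m(o) = 2*sqrt(o)/3 (m(o) = (-1/3*(-2))*sqrt(o) = 2*sqrt(o)/3)
(1427 + 766)/(-4516 + m(-5)**2) = (1427 + 766)/(-4516 + (2*sqrt(-5)/3)**2) = 2193/(-4516 + (2*(I*sqrt(5))/3)**2) = 2193/(-4516 + (2*I*sqrt(5)/3)**2) = 2193/(-4516 - 20/9) = 2193/(-40664/9) = 2193*(-9/40664) = -1161/2392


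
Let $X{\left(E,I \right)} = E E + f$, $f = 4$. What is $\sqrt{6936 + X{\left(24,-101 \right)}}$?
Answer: $2 \sqrt{1879} \approx 86.695$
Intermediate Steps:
$X{\left(E,I \right)} = 4 + E^{2}$ ($X{\left(E,I \right)} = E E + 4 = E^{2} + 4 = 4 + E^{2}$)
$\sqrt{6936 + X{\left(24,-101 \right)}} = \sqrt{6936 + \left(4 + 24^{2}\right)} = \sqrt{6936 + \left(4 + 576\right)} = \sqrt{6936 + 580} = \sqrt{7516} = 2 \sqrt{1879}$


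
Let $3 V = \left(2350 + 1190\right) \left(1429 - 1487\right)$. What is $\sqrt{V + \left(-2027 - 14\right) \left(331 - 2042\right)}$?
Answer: $29 \sqrt{4071} \approx 1850.3$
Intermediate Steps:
$V = -68440$ ($V = \frac{\left(2350 + 1190\right) \left(1429 - 1487\right)}{3} = \frac{3540 \left(-58\right)}{3} = \frac{1}{3} \left(-205320\right) = -68440$)
$\sqrt{V + \left(-2027 - 14\right) \left(331 - 2042\right)} = \sqrt{-68440 + \left(-2027 - 14\right) \left(331 - 2042\right)} = \sqrt{-68440 - -3492151} = \sqrt{-68440 + 3492151} = \sqrt{3423711} = 29 \sqrt{4071}$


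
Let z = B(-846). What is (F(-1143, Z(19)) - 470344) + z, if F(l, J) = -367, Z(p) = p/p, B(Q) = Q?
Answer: -471557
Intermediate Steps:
z = -846
Z(p) = 1
(F(-1143, Z(19)) - 470344) + z = (-367 - 470344) - 846 = -470711 - 846 = -471557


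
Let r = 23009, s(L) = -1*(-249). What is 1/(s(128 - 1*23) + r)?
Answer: 1/23258 ≈ 4.2996e-5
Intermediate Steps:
s(L) = 249
1/(s(128 - 1*23) + r) = 1/(249 + 23009) = 1/23258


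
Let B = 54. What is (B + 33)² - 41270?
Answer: -33701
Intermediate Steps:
(B + 33)² - 41270 = (54 + 33)² - 41270 = 87² - 41270 = 7569 - 41270 = -33701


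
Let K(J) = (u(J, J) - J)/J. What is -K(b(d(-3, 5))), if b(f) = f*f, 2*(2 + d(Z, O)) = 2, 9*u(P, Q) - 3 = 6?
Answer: 0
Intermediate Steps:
u(P, Q) = 1 (u(P, Q) = ⅓ + (⅑)*6 = ⅓ + ⅔ = 1)
d(Z, O) = -1 (d(Z, O) = -2 + (½)*2 = -2 + 1 = -1)
b(f) = f²
K(J) = (1 - J)/J
-K(b(d(-3, 5))) = -(1 - 1*(-1)²)/((-1)²) = -(1 - 1*1)/1 = -(1 - 1) = -0 = -1*0 = 0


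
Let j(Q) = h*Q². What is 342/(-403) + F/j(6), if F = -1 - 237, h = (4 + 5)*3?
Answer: -214169/195858 ≈ -1.0935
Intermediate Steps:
h = 27 (h = 9*3 = 27)
F = -238
j(Q) = 27*Q²
342/(-403) + F/j(6) = 342/(-403) - 238/(27*6²) = 342*(-1/403) - 238/(27*36) = -342/403 - 238/972 = -342/403 - 238*1/972 = -342/403 - 119/486 = -214169/195858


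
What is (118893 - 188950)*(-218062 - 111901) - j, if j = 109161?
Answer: 23116108730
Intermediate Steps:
(118893 - 188950)*(-218062 - 111901) - j = (118893 - 188950)*(-218062 - 111901) - 1*109161 = -70057*(-329963) - 109161 = 23116217891 - 109161 = 23116108730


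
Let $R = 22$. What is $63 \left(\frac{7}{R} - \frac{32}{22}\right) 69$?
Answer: $- \frac{108675}{22} \approx -4939.8$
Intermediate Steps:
$63 \left(\frac{7}{R} - \frac{32}{22}\right) 69 = 63 \left(\frac{7}{22} - \frac{32}{22}\right) 69 = 63 \left(7 \cdot \frac{1}{22} - \frac{16}{11}\right) 69 = 63 \left(\frac{7}{22} - \frac{16}{11}\right) 69 = 63 \left(- \frac{25}{22}\right) 69 = \left(- \frac{1575}{22}\right) 69 = - \frac{108675}{22}$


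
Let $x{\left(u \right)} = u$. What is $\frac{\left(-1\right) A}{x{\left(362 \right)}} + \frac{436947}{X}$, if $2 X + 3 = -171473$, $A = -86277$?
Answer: $\frac{1809760653}{7759289} \approx 233.24$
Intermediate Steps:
$X = -85738$ ($X = - \frac{3}{2} + \frac{1}{2} \left(-171473\right) = - \frac{3}{2} - \frac{171473}{2} = -85738$)
$\frac{\left(-1\right) A}{x{\left(362 \right)}} + \frac{436947}{X} = \frac{\left(-1\right) \left(-86277\right)}{362} + \frac{436947}{-85738} = 86277 \cdot \frac{1}{362} + 436947 \left(- \frac{1}{85738}\right) = \frac{86277}{362} - \frac{436947}{85738} = \frac{1809760653}{7759289}$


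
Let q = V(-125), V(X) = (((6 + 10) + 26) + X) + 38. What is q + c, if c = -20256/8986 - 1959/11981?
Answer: -2552523840/53830633 ≈ -47.418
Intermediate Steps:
V(X) = 80 + X (V(X) = ((16 + 26) + X) + 38 = (42 + X) + 38 = 80 + X)
c = -130145355/53830633 (c = -20256*1/8986 - 1959*1/11981 = -10128/4493 - 1959/11981 = -130145355/53830633 ≈ -2.4177)
q = -45 (q = 80 - 125 = -45)
q + c = -45 - 130145355/53830633 = -2552523840/53830633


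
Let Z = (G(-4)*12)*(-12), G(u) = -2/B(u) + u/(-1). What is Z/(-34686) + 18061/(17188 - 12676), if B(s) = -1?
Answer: 745109/184992 ≈ 4.0278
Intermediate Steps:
G(u) = 2 - u (G(u) = -2/(-1) + u/(-1) = -2*(-1) + u*(-1) = 2 - u)
Z = -864 (Z = ((2 - 1*(-4))*12)*(-12) = ((2 + 4)*12)*(-12) = (6*12)*(-12) = 72*(-12) = -864)
Z/(-34686) + 18061/(17188 - 12676) = -864/(-34686) + 18061/(17188 - 12676) = -864*(-1/34686) + 18061/4512 = 48/1927 + 18061*(1/4512) = 48/1927 + 18061/4512 = 745109/184992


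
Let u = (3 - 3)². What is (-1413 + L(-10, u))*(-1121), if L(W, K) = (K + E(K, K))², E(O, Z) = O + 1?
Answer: 1582852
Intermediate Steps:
E(O, Z) = 1 + O
u = 0 (u = 0² = 0)
L(W, K) = (1 + 2*K)² (L(W, K) = (K + (1 + K))² = (1 + 2*K)²)
(-1413 + L(-10, u))*(-1121) = (-1413 + (1 + 2*0)²)*(-1121) = (-1413 + (1 + 0)²)*(-1121) = (-1413 + 1²)*(-1121) = (-1413 + 1)*(-1121) = -1412*(-1121) = 1582852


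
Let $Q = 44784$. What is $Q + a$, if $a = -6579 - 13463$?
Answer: $24742$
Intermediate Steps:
$a = -20042$ ($a = -6579 - 13463 = -20042$)
$Q + a = 44784 - 20042 = 24742$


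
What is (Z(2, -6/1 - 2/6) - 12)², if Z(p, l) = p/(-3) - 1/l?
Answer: 508369/3249 ≈ 156.47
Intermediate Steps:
Z(p, l) = -1/l - p/3 (Z(p, l) = p*(-⅓) - 1/l = -p/3 - 1/l = -1/l - p/3)
(Z(2, -6/1 - 2/6) - 12)² = ((-1/(-6/1 - 2/6) - ⅓*2) - 12)² = ((-1/(-6*1 - 2*⅙) - ⅔) - 12)² = ((-1/(-6 - ⅓) - ⅔) - 12)² = ((-1/(-19/3) - ⅔) - 12)² = ((-1*(-3/19) - ⅔) - 12)² = ((3/19 - ⅔) - 12)² = (-29/57 - 12)² = (-713/57)² = 508369/3249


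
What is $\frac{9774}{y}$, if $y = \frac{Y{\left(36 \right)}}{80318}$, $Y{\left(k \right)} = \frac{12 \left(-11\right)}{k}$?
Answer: $- \frac{2355084396}{11} \approx -2.141 \cdot 10^{8}$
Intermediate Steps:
$Y{\left(k \right)} = - \frac{132}{k}$
$y = - \frac{11}{240954}$ ($y = \frac{\left(-132\right) \frac{1}{36}}{80318} = \left(-132\right) \frac{1}{36} \cdot \frac{1}{80318} = \left(- \frac{11}{3}\right) \frac{1}{80318} = - \frac{11}{240954} \approx -4.5652 \cdot 10^{-5}$)
$\frac{9774}{y} = \frac{9774}{- \frac{11}{240954}} = 9774 \left(- \frac{240954}{11}\right) = - \frac{2355084396}{11}$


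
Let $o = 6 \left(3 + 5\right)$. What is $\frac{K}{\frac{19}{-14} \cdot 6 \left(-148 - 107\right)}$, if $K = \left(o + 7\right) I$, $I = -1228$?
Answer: $- \frac{94556}{2907} \approx -32.527$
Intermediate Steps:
$o = 48$ ($o = 6 \cdot 8 = 48$)
$K = -67540$ ($K = \left(48 + 7\right) \left(-1228\right) = 55 \left(-1228\right) = -67540$)
$\frac{K}{\frac{19}{-14} \cdot 6 \left(-148 - 107\right)} = - \frac{67540}{\frac{19}{-14} \cdot 6 \left(-148 - 107\right)} = - \frac{67540}{19 \left(- \frac{1}{14}\right) 6 \left(-255\right)} = - \frac{67540}{\left(- \frac{19}{14}\right) 6 \left(-255\right)} = - \frac{67540}{\left(- \frac{57}{7}\right) \left(-255\right)} = - \frac{67540}{\frac{14535}{7}} = \left(-67540\right) \frac{7}{14535} = - \frac{94556}{2907}$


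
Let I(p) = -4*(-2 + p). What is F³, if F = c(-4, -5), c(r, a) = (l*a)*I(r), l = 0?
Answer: 0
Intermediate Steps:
I(p) = 8 - 4*p
c(r, a) = 0 (c(r, a) = (0*a)*(8 - 4*r) = 0*(8 - 4*r) = 0)
F = 0
F³ = 0³ = 0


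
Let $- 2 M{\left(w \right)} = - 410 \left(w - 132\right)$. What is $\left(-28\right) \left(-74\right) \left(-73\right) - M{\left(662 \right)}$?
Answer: $-259906$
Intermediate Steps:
$M{\left(w \right)} = -27060 + 205 w$ ($M{\left(w \right)} = - \frac{\left(-410\right) \left(w - 132\right)}{2} = - \frac{\left(-410\right) \left(-132 + w\right)}{2} = - \frac{54120 - 410 w}{2} = -27060 + 205 w$)
$\left(-28\right) \left(-74\right) \left(-73\right) - M{\left(662 \right)} = \left(-28\right) \left(-74\right) \left(-73\right) - \left(-27060 + 205 \cdot 662\right) = 2072 \left(-73\right) - \left(-27060 + 135710\right) = -151256 - 108650 = -259906$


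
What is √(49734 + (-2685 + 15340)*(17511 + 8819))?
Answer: 2*√83313971 ≈ 18255.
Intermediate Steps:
√(49734 + (-2685 + 15340)*(17511 + 8819)) = √(49734 + 12655*26330) = √(49734 + 333206150) = √333255884 = 2*√83313971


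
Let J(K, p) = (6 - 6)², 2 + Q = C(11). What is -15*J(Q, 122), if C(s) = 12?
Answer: 0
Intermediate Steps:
Q = 10 (Q = -2 + 12 = 10)
J(K, p) = 0 (J(K, p) = 0² = 0)
-15*J(Q, 122) = -15*0 = 0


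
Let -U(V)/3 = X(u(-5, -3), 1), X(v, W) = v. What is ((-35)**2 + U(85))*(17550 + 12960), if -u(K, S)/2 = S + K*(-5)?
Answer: 41402070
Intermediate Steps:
u(K, S) = -2*S + 10*K (u(K, S) = -2*(S + K*(-5)) = -2*(S - 5*K) = -2*S + 10*K)
U(V) = 132 (U(V) = -3*(-2*(-3) + 10*(-5)) = -3*(6 - 50) = -3*(-44) = 132)
((-35)**2 + U(85))*(17550 + 12960) = ((-35)**2 + 132)*(17550 + 12960) = (1225 + 132)*30510 = 1357*30510 = 41402070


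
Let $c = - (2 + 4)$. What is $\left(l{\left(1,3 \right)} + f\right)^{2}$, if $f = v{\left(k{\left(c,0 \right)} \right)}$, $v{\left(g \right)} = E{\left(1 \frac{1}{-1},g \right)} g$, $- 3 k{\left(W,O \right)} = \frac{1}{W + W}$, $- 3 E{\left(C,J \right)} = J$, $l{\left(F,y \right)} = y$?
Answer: $\frac{136025569}{15116544} \approx 8.9985$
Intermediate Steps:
$c = -6$ ($c = \left(-1\right) 6 = -6$)
$E{\left(C,J \right)} = - \frac{J}{3}$
$k{\left(W,O \right)} = - \frac{1}{6 W}$ ($k{\left(W,O \right)} = - \frac{1}{3 \left(W + W\right)} = - \frac{1}{3 \cdot 2 W} = - \frac{\frac{1}{2} \frac{1}{W}}{3} = - \frac{1}{6 W}$)
$v{\left(g \right)} = - \frac{g^{2}}{3}$ ($v{\left(g \right)} = - \frac{g}{3} g = - \frac{g^{2}}{3}$)
$f = - \frac{1}{3888}$ ($f = - \frac{\left(- \frac{1}{6 \left(-6\right)}\right)^{2}}{3} = - \frac{\left(\left(- \frac{1}{6}\right) \left(- \frac{1}{6}\right)\right)^{2}}{3} = - \frac{1}{3 \cdot 1296} = \left(- \frac{1}{3}\right) \frac{1}{1296} = - \frac{1}{3888} \approx -0.0002572$)
$\left(l{\left(1,3 \right)} + f\right)^{2} = \left(3 - \frac{1}{3888}\right)^{2} = \left(\frac{11663}{3888}\right)^{2} = \frac{136025569}{15116544}$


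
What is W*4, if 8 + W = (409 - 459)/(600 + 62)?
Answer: -10692/331 ≈ -32.302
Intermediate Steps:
W = -2673/331 (W = -8 + (409 - 459)/(600 + 62) = -8 - 50/662 = -8 - 50*1/662 = -8 - 25/331 = -2673/331 ≈ -8.0755)
W*4 = -2673/331*4 = -10692/331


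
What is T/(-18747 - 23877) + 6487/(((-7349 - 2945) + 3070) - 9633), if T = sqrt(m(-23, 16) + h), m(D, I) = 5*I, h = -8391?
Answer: -6487/16857 - I*sqrt(8311)/42624 ≈ -0.38483 - 0.0021388*I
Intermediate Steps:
T = I*sqrt(8311) (T = sqrt(5*16 - 8391) = sqrt(80 - 8391) = sqrt(-8311) = I*sqrt(8311) ≈ 91.165*I)
T/(-18747 - 23877) + 6487/(((-7349 - 2945) + 3070) - 9633) = (I*sqrt(8311))/(-18747 - 23877) + 6487/(((-7349 - 2945) + 3070) - 9633) = (I*sqrt(8311))/(-42624) + 6487/((-10294 + 3070) - 9633) = (I*sqrt(8311))*(-1/42624) + 6487/(-7224 - 9633) = -I*sqrt(8311)/42624 + 6487/(-16857) = -I*sqrt(8311)/42624 + 6487*(-1/16857) = -I*sqrt(8311)/42624 - 6487/16857 = -6487/16857 - I*sqrt(8311)/42624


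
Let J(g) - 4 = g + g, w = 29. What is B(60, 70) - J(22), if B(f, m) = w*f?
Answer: 1692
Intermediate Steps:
B(f, m) = 29*f
J(g) = 4 + 2*g (J(g) = 4 + (g + g) = 4 + 2*g)
B(60, 70) - J(22) = 29*60 - (4 + 2*22) = 1740 - (4 + 44) = 1740 - 1*48 = 1740 - 48 = 1692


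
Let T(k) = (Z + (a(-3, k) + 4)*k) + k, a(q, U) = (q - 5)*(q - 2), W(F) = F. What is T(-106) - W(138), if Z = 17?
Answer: -4891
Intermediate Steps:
a(q, U) = (-5 + q)*(-2 + q)
T(k) = 17 + 45*k (T(k) = (17 + ((10 + (-3)**2 - 7*(-3)) + 4)*k) + k = (17 + ((10 + 9 + 21) + 4)*k) + k = (17 + (40 + 4)*k) + k = (17 + 44*k) + k = 17 + 45*k)
T(-106) - W(138) = (17 + 45*(-106)) - 1*138 = (17 - 4770) - 138 = -4753 - 138 = -4891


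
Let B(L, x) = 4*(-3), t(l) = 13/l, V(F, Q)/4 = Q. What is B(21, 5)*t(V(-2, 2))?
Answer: -39/2 ≈ -19.500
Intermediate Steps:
V(F, Q) = 4*Q
B(L, x) = -12
B(21, 5)*t(V(-2, 2)) = -156/(4*2) = -156/8 = -12*13/8 = -39/2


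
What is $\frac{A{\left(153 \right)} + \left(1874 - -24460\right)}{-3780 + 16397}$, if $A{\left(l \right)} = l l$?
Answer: $\frac{49743}{12617} \approx 3.9425$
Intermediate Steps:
$A{\left(l \right)} = l^{2}$
$\frac{A{\left(153 \right)} + \left(1874 - -24460\right)}{-3780 + 16397} = \frac{153^{2} + \left(1874 - -24460\right)}{-3780 + 16397} = \frac{23409 + \left(1874 + 24460\right)}{12617} = \left(23409 + 26334\right) \frac{1}{12617} = 49743 \cdot \frac{1}{12617} = \frac{49743}{12617}$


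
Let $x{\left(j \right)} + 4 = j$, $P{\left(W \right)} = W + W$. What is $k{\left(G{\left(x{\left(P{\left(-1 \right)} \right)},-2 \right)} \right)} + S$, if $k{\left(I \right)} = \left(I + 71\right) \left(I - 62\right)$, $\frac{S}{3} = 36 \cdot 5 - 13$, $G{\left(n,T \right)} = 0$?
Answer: $-3901$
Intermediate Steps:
$P{\left(W \right)} = 2 W$
$x{\left(j \right)} = -4 + j$
$S = 501$ ($S = 3 \left(36 \cdot 5 - 13\right) = 3 \left(180 - 13\right) = 3 \cdot 167 = 501$)
$k{\left(I \right)} = \left(-62 + I\right) \left(71 + I\right)$ ($k{\left(I \right)} = \left(71 + I\right) \left(-62 + I\right) = \left(-62 + I\right) \left(71 + I\right)$)
$k{\left(G{\left(x{\left(P{\left(-1 \right)} \right)},-2 \right)} \right)} + S = \left(-4402 + 0^{2} + 9 \cdot 0\right) + 501 = \left(-4402 + 0 + 0\right) + 501 = -4402 + 501 = -3901$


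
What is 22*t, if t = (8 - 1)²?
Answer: 1078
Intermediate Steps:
t = 49 (t = 7² = 49)
22*t = 22*49 = 1078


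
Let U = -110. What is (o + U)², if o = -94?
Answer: 41616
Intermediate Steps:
(o + U)² = (-94 - 110)² = (-204)² = 41616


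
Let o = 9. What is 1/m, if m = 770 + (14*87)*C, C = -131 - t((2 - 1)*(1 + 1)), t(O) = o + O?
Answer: -1/172186 ≈ -5.8077e-6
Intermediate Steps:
t(O) = 9 + O
C = -142 (C = -131 - (9 + (2 - 1)*(1 + 1)) = -131 - (9 + 1*2) = -131 - (9 + 2) = -131 - 1*11 = -131 - 11 = -142)
m = -172186 (m = 770 + (14*87)*(-142) = 770 + 1218*(-142) = 770 - 172956 = -172186)
1/m = 1/(-172186) = -1/172186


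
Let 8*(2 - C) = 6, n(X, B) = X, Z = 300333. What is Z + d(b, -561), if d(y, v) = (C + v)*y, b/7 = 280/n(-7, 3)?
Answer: 457063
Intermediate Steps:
C = 5/4 (C = 2 - ⅛*6 = 2 - ¾ = 5/4 ≈ 1.2500)
b = -280 (b = 7*(280/(-7)) = 7*(280*(-⅐)) = 7*(-40) = -280)
d(y, v) = y*(5/4 + v) (d(y, v) = (5/4 + v)*y = y*(5/4 + v))
Z + d(b, -561) = 300333 + (¼)*(-280)*(5 + 4*(-561)) = 300333 + (¼)*(-280)*(5 - 2244) = 300333 + (¼)*(-280)*(-2239) = 300333 + 156730 = 457063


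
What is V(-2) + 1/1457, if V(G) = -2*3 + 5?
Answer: -1456/1457 ≈ -0.99931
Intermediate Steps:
V(G) = -1 (V(G) = -6 + 5 = -1)
V(-2) + 1/1457 = -1 + 1/1457 = -1456/1457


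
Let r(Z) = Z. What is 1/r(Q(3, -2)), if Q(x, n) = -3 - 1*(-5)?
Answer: ½ ≈ 0.50000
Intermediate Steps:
Q(x, n) = 2 (Q(x, n) = -3 + 5 = 2)
1/r(Q(3, -2)) = 1/2 = ½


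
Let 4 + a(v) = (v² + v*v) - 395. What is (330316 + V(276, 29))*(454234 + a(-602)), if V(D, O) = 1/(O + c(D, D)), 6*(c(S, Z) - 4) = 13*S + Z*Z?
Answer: 5188529494291119/13327 ≈ 3.8932e+11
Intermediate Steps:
a(v) = -399 + 2*v² (a(v) = -4 + ((v² + v*v) - 395) = -4 + ((v² + v²) - 395) = -4 + (2*v² - 395) = -4 + (-395 + 2*v²) = -399 + 2*v²)
c(S, Z) = 4 + Z²/6 + 13*S/6 (c(S, Z) = 4 + (13*S + Z*Z)/6 = 4 + (13*S + Z²)/6 = 4 + (Z² + 13*S)/6 = 4 + (Z²/6 + 13*S/6) = 4 + Z²/6 + 13*S/6)
V(D, O) = 1/(4 + O + D²/6 + 13*D/6) (V(D, O) = 1/(O + (4 + D²/6 + 13*D/6)) = 1/(4 + O + D²/6 + 13*D/6))
(330316 + V(276, 29))*(454234 + a(-602)) = (330316 + 6/(24 + 276² + 6*29 + 13*276))*(454234 + (-399 + 2*(-602)²)) = (330316 + 6/(24 + 76176 + 174 + 3588))*(454234 + (-399 + 2*362404)) = (330316 + 6/79962)*(454234 + (-399 + 724808)) = (330316 + 6*(1/79962))*(454234 + 724409) = (330316 + 1/13327)*1178643 = (4402121333/13327)*1178643 = 5188529494291119/13327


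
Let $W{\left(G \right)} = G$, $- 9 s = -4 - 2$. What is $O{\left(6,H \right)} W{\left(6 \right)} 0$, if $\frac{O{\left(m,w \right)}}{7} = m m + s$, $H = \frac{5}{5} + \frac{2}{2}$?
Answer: $0$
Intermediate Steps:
$s = \frac{2}{3}$ ($s = - \frac{-4 - 2}{9} = \left(- \frac{1}{9}\right) \left(-6\right) = \frac{2}{3} \approx 0.66667$)
$H = 2$ ($H = 5 \cdot \frac{1}{5} + 2 \cdot \frac{1}{2} = 1 + 1 = 2$)
$O{\left(m,w \right)} = \frac{14}{3} + 7 m^{2}$ ($O{\left(m,w \right)} = 7 \left(m m + \frac{2}{3}\right) = 7 \left(m^{2} + \frac{2}{3}\right) = 7 \left(\frac{2}{3} + m^{2}\right) = \frac{14}{3} + 7 m^{2}$)
$O{\left(6,H \right)} W{\left(6 \right)} 0 = \left(\frac{14}{3} + 7 \cdot 6^{2}\right) 6 \cdot 0 = \left(\frac{14}{3} + 7 \cdot 36\right) 6 \cdot 0 = \left(\frac{14}{3} + 252\right) 6 \cdot 0 = \frac{770}{3} \cdot 6 \cdot 0 = 1540 \cdot 0 = 0$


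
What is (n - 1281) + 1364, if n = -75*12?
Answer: -817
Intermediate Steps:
n = -900
(n - 1281) + 1364 = (-900 - 1281) + 1364 = -2181 + 1364 = -817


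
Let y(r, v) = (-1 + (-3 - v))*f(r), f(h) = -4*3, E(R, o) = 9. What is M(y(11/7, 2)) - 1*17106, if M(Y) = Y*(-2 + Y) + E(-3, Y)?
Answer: -12057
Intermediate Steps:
f(h) = -12
y(r, v) = 48 + 12*v (y(r, v) = (-1 + (-3 - v))*(-12) = (-4 - v)*(-12) = 48 + 12*v)
M(Y) = 9 + Y*(-2 + Y) (M(Y) = Y*(-2 + Y) + 9 = 9 + Y*(-2 + Y))
M(y(11/7, 2)) - 1*17106 = (9 + (48 + 12*2)**2 - 2*(48 + 12*2)) - 1*17106 = (9 + (48 + 24)**2 - 2*(48 + 24)) - 17106 = (9 + 72**2 - 2*72) - 17106 = (9 + 5184 - 144) - 17106 = 5049 - 17106 = -12057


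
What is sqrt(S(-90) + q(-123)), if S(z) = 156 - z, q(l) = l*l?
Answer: 5*sqrt(615) ≈ 124.00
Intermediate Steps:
q(l) = l**2
sqrt(S(-90) + q(-123)) = sqrt((156 - 1*(-90)) + (-123)**2) = sqrt((156 + 90) + 15129) = sqrt(246 + 15129) = sqrt(15375) = 5*sqrt(615)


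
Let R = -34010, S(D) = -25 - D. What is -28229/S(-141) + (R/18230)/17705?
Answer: -911125667751/3744040940 ≈ -243.35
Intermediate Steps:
-28229/S(-141) + (R/18230)/17705 = -28229/(-25 - 1*(-141)) - 34010/18230/17705 = -28229/(-25 + 141) - 34010*1/18230*(1/17705) = -28229/116 - 3401/1823*1/17705 = -28229*1/116 - 3401/32276215 = -28229/116 - 3401/32276215 = -911125667751/3744040940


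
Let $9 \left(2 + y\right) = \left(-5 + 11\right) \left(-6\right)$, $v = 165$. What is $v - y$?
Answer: $171$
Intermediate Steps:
$y = -6$ ($y = -2 + \frac{\left(-5 + 11\right) \left(-6\right)}{9} = -2 + \frac{6 \left(-6\right)}{9} = -2 + \frac{1}{9} \left(-36\right) = -2 - 4 = -6$)
$v - y = 165 - -6 = 165 + 6 = 171$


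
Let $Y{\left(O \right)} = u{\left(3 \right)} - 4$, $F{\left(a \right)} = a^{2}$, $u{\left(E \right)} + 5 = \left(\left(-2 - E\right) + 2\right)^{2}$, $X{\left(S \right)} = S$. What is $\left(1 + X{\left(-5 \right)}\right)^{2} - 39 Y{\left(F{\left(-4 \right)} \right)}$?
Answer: $16$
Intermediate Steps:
$u{\left(E \right)} = -5 + E^{2}$ ($u{\left(E \right)} = -5 + \left(\left(-2 - E\right) + 2\right)^{2} = -5 + \left(- E\right)^{2} = -5 + E^{2}$)
$Y{\left(O \right)} = 0$ ($Y{\left(O \right)} = \left(-5 + 3^{2}\right) - 4 = \left(-5 + 9\right) - 4 = 4 - 4 = 0$)
$\left(1 + X{\left(-5 \right)}\right)^{2} - 39 Y{\left(F{\left(-4 \right)} \right)} = \left(1 - 5\right)^{2} - 0 = \left(-4\right)^{2} + 0 = 16 + 0 = 16$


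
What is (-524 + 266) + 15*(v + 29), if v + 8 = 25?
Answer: 432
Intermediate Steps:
v = 17 (v = -8 + 25 = 17)
(-524 + 266) + 15*(v + 29) = (-524 + 266) + 15*(17 + 29) = -258 + 15*46 = -258 + 690 = 432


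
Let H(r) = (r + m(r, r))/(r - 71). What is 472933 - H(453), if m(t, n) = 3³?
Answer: 90329963/191 ≈ 4.7293e+5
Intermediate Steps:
m(t, n) = 27
H(r) = (27 + r)/(-71 + r) (H(r) = (r + 27)/(r - 71) = (27 + r)/(-71 + r))
472933 - H(453) = 472933 - (27 + 453)/(-71 + 453) = 472933 - 480/382 = 472933 - 1*240/191 = 472933 - 240/191 = 90329963/191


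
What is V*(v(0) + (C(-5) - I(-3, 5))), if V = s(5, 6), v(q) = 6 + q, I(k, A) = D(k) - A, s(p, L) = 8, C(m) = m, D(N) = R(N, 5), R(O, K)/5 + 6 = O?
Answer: 408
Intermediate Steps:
R(O, K) = -30 + 5*O
D(N) = -30 + 5*N
I(k, A) = -30 - A + 5*k (I(k, A) = (-30 + 5*k) - A = -30 - A + 5*k)
V = 8
V*(v(0) + (C(-5) - I(-3, 5))) = 8*((6 + 0) + (-5 - (-30 - 1*5 + 5*(-3)))) = 8*(6 + (-5 - (-30 - 5 - 15))) = 8*(6 + (-5 - 1*(-50))) = 8*(6 + (-5 + 50)) = 8*(6 + 45) = 8*51 = 408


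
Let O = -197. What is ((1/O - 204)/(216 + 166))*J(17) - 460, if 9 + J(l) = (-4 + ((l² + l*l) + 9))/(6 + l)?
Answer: -405649192/865421 ≈ -468.73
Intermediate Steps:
J(l) = -9 + (5 + 2*l²)/(6 + l) (J(l) = -9 + (-4 + ((l² + l*l) + 9))/(6 + l) = -9 + (-4 + ((l² + l²) + 9))/(6 + l) = -9 + (-4 + (2*l² + 9))/(6 + l) = -9 + (-4 + (9 + 2*l²))/(6 + l) = -9 + (5 + 2*l²)/(6 + l))
((1/O - 204)/(216 + 166))*J(17) - 460 = ((1/(-197) - 204)/(216 + 166))*((-49 - 9*17 + 2*17²)/(6 + 17)) - 460 = ((-1/197 - 204)/382)*((-49 - 153 + 2*289)/23) - 460 = (-40189/197*1/382)*((-49 - 153 + 578)/23) - 460 = -40189*376/1730842 - 460 = -40189/75254*376/23 - 460 = -7555532/865421 - 460 = -405649192/865421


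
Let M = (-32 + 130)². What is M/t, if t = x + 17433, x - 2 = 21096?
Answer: 9604/38531 ≈ 0.24925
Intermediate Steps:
x = 21098 (x = 2 + 21096 = 21098)
t = 38531 (t = 21098 + 17433 = 38531)
M = 9604 (M = 98² = 9604)
M/t = 9604/38531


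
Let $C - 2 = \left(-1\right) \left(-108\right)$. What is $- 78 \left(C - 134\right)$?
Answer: $1872$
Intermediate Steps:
$C = 110$ ($C = 2 - -108 = 2 + 108 = 110$)
$- 78 \left(C - 134\right) = - 78 \left(110 - 134\right) = \left(-78\right) \left(-24\right) = 1872$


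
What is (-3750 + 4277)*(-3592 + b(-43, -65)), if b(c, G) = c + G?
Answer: -1949900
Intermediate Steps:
b(c, G) = G + c
(-3750 + 4277)*(-3592 + b(-43, -65)) = (-3750 + 4277)*(-3592 + (-65 - 43)) = 527*(-3592 - 108) = 527*(-3700) = -1949900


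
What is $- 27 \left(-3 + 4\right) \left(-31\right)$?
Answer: $837$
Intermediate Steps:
$- 27 \left(-3 + 4\right) \left(-31\right) = \left(-27\right) 1 \left(-31\right) = \left(-27\right) \left(-31\right) = 837$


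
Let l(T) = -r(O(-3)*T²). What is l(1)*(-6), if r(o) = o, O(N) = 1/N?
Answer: -2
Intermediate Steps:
l(T) = T²/3 (l(T) = -T²/(-3) = -(-1)*T²/3 = T²/3)
l(1)*(-6) = ((⅓)*1²)*(-6) = ((⅓)*1)*(-6) = (⅓)*(-6) = -2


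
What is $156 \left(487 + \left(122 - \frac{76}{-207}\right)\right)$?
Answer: $\frac{6559228}{69} \approx 95061.0$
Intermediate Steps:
$156 \left(487 + \left(122 - \frac{76}{-207}\right)\right) = 156 \left(487 + \left(122 - 76 \left(- \frac{1}{207}\right)\right)\right) = 156 \left(487 + \left(122 - - \frac{76}{207}\right)\right) = 156 \left(487 + \left(122 + \frac{76}{207}\right)\right) = 156 \left(487 + \frac{25330}{207}\right) = 156 \cdot \frac{126139}{207} = \frac{6559228}{69}$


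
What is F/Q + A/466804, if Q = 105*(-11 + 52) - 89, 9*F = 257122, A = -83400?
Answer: 14607631061/2214051372 ≈ 6.5977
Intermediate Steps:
F = 257122/9 (F = (⅑)*257122 = 257122/9 ≈ 28569.)
Q = 4216 (Q = 105*41 - 89 = 4305 - 89 = 4216)
F/Q + A/466804 = (257122/9)/4216 - 83400/466804 = (257122/9)*(1/4216) - 83400*1/466804 = 128561/18972 - 20850/116701 = 14607631061/2214051372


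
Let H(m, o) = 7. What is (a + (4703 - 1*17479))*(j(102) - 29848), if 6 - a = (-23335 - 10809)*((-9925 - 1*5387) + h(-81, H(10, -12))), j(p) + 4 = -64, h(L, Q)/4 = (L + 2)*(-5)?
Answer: 14026959573048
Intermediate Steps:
h(L, Q) = -40 - 20*L (h(L, Q) = 4*((L + 2)*(-5)) = 4*((2 + L)*(-5)) = 4*(-10 - 5*L) = -40 - 20*L)
j(p) = -68 (j(p) = -4 - 64 = -68)
a = -468865402 (a = 6 - (-23335 - 10809)*((-9925 - 1*5387) + (-40 - 20*(-81))) = 6 - (-34144)*((-9925 - 5387) + (-40 + 1620)) = 6 - (-34144)*(-15312 + 1580) = 6 - (-34144)*(-13732) = 6 - 1*468865408 = 6 - 468865408 = -468865402)
(a + (4703 - 1*17479))*(j(102) - 29848) = (-468865402 + (4703 - 1*17479))*(-68 - 29848) = (-468865402 + (4703 - 17479))*(-29916) = (-468865402 - 12776)*(-29916) = -468878178*(-29916) = 14026959573048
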